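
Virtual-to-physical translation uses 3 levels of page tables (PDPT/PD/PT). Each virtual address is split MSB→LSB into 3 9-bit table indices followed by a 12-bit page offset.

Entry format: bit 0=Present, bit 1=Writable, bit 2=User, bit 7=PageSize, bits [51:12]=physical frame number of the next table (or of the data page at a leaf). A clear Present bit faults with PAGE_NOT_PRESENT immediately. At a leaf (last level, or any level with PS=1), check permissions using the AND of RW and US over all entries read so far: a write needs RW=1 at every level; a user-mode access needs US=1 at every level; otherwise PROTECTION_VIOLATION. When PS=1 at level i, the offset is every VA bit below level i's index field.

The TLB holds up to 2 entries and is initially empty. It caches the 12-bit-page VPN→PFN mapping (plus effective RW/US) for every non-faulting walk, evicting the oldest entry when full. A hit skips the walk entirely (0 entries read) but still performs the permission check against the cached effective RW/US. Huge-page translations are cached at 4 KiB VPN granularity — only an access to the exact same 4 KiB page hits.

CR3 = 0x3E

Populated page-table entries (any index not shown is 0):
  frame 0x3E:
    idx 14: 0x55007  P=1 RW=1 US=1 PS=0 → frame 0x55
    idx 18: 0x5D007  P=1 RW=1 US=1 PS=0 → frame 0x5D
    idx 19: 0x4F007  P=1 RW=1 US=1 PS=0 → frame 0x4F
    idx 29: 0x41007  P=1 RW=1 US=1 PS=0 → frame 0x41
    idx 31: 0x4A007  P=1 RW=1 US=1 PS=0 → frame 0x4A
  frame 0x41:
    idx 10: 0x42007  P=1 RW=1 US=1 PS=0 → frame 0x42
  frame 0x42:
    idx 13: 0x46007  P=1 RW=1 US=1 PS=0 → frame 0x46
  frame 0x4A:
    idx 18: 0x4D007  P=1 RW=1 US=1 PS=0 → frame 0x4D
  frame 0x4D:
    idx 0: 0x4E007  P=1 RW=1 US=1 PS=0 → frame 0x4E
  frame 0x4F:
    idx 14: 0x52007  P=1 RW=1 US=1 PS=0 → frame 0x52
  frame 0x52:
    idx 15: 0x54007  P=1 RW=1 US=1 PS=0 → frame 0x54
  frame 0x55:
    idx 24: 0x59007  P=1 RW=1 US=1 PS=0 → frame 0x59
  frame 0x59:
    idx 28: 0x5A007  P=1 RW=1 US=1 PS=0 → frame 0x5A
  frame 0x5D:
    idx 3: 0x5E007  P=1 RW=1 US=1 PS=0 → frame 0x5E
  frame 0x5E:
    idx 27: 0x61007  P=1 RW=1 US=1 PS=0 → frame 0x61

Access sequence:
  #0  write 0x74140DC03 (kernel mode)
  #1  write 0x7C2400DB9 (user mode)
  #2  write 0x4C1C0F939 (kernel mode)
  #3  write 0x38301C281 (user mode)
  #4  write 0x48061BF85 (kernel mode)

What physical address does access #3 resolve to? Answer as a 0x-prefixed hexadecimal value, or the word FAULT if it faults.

Trace:
#0 VA=0x74140DC03 (w,kernel):
  L0: frame=0x3E idx=29 entry=0x41007 [P=1 RW=1 US=1 PS=0]
  L1: frame=0x41 idx=10 entry=0x42007 [P=1 RW=1 US=1 PS=0]
  L2: frame=0x42 idx=13 entry=0x46007 [P=1 RW=1 US=1 PS=0]
  ⇒ phys 0x46C03  [3 reads]
#1 VA=0x7C2400DB9 (w,user):
  L0: frame=0x3E idx=31 entry=0x4A007 [P=1 RW=1 US=1 PS=0]
  L1: frame=0x4A idx=18 entry=0x4D007 [P=1 RW=1 US=1 PS=0]
  L2: frame=0x4D idx=0 entry=0x4E007 [P=1 RW=1 US=1 PS=0]
  ⇒ phys 0x4EDB9  [3 reads]
#2 VA=0x4C1C0F939 (w,kernel):
  L0: frame=0x3E idx=19 entry=0x4F007 [P=1 RW=1 US=1 PS=0]
  L1: frame=0x4F idx=14 entry=0x52007 [P=1 RW=1 US=1 PS=0]
  L2: frame=0x52 idx=15 entry=0x54007 [P=1 RW=1 US=1 PS=0]
  ⇒ phys 0x54939  [3 reads]
#3 VA=0x38301C281 (w,user):
  L0: frame=0x3E idx=14 entry=0x55007 [P=1 RW=1 US=1 PS=0]
  L1: frame=0x55 idx=24 entry=0x59007 [P=1 RW=1 US=1 PS=0]
  L2: frame=0x59 idx=28 entry=0x5A007 [P=1 RW=1 US=1 PS=0]
  ⇒ phys 0x5A281  [3 reads]
#4 VA=0x48061BF85 (w,kernel):
  L0: frame=0x3E idx=18 entry=0x5D007 [P=1 RW=1 US=1 PS=0]
  L1: frame=0x5D idx=3 entry=0x5E007 [P=1 RW=1 US=1 PS=0]
  L2: frame=0x5E idx=27 entry=0x61007 [P=1 RW=1 US=1 PS=0]
  ⇒ phys 0x61F85  [3 reads]

Access #3 PA: 0x5A281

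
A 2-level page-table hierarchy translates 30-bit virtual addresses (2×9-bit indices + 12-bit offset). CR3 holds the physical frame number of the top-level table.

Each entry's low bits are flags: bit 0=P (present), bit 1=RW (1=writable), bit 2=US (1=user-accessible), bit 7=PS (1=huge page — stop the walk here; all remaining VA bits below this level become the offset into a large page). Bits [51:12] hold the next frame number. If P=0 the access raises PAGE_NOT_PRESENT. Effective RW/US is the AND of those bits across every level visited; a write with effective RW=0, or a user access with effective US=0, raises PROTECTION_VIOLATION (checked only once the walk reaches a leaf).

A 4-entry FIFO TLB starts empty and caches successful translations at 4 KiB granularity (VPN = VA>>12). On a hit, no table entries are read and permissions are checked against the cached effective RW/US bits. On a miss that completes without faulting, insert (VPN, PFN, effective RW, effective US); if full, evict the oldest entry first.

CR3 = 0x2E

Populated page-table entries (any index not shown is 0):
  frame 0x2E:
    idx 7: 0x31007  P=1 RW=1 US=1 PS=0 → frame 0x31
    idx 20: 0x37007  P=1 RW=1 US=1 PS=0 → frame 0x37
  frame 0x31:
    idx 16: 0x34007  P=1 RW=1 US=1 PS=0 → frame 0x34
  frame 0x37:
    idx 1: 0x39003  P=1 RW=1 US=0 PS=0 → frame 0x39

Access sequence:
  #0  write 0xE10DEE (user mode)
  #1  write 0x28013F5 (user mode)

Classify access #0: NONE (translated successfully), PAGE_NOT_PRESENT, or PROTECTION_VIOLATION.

Trace:
#0 VA=0xE10DEE (w,user):
  L0 @0x2E[7] → 0x31007  P=1,RW=1,US=1,PS=0
  L1 @0x31[16] → 0x34007  P=1,RW=1,US=1,PS=0
  ✓ 0x34DEE  — 2 lookups
#1 VA=0x28013F5 (w,user):
  L0 @0x2E[20] → 0x37007  P=1,RW=1,US=1,PS=0
  L1 @0x37[1] → 0x39003  P=1,RW=1,US=0,PS=0
  ⇒ fault: PROTECTION_VIOLATION  — 2 lookups

Access #0 fault: NONE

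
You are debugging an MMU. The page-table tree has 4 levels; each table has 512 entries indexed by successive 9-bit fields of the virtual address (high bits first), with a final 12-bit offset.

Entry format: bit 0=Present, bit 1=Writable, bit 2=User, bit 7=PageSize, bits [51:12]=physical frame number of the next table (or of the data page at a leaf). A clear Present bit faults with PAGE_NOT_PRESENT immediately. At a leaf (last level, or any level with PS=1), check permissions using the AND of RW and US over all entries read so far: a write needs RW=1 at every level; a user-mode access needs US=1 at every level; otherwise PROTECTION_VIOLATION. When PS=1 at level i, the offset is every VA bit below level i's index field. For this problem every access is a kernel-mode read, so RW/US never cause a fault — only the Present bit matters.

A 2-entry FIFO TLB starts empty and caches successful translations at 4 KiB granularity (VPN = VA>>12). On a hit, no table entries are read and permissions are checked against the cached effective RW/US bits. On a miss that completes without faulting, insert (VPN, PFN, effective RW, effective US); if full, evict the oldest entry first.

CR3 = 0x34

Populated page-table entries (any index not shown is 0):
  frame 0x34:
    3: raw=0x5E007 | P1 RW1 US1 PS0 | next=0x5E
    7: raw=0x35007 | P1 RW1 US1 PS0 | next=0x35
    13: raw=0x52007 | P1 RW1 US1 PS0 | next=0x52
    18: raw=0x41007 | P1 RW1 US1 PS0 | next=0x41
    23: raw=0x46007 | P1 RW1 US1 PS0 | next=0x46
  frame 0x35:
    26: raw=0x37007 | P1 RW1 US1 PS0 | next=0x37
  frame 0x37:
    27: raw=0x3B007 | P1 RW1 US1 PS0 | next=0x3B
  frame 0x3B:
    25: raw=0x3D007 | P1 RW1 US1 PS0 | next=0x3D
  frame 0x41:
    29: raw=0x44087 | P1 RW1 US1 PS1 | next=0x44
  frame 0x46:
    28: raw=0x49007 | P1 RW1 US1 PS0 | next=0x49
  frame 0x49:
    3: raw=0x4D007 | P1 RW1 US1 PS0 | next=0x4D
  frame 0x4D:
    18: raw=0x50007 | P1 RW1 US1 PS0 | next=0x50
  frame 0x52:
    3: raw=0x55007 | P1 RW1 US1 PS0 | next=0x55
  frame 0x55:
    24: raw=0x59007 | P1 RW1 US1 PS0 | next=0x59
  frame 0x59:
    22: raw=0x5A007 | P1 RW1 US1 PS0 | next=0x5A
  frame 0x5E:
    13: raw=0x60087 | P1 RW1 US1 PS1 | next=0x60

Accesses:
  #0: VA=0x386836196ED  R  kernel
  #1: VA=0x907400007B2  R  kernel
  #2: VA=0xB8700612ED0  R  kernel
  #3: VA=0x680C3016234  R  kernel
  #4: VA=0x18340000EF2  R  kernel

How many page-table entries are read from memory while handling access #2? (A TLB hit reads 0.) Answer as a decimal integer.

Walk each access:
#0 VA=0x386836196ED (r,kernel):
  lvl0: tbl 0x34, slot 7 ⇒ 0x35007 (P1/RW1/US1/PS0)
  lvl1: tbl 0x35, slot 26 ⇒ 0x37007 (P1/RW1/US1/PS0)
  lvl2: tbl 0x37, slot 27 ⇒ 0x3B007 (P1/RW1/US1/PS0)
  lvl3: tbl 0x3B, slot 25 ⇒ 0x3D007 (P1/RW1/US1/PS0)
  → PA=0x3D6ED  (4 entries read)
#1 VA=0x907400007B2 (r,kernel):
  lvl0: tbl 0x34, slot 18 ⇒ 0x41007 (P1/RW1/US1/PS0)
  lvl1: tbl 0x41, slot 29 ⇒ 0x44087 (P1/RW1/US1/PS1)
  → PA=0x447B2 (huge @L1)  (2 entries read)
#2 VA=0xB8700612ED0 (r,kernel):
  lvl0: tbl 0x34, slot 23 ⇒ 0x46007 (P1/RW1/US1/PS0)
  lvl1: tbl 0x46, slot 28 ⇒ 0x49007 (P1/RW1/US1/PS0)
  lvl2: tbl 0x49, slot 3 ⇒ 0x4D007 (P1/RW1/US1/PS0)
  lvl3: tbl 0x4D, slot 18 ⇒ 0x50007 (P1/RW1/US1/PS0)
  → PA=0x50ED0  (4 entries read)
#3 VA=0x680C3016234 (r,kernel):
  lvl0: tbl 0x34, slot 13 ⇒ 0x52007 (P1/RW1/US1/PS0)
  lvl1: tbl 0x52, slot 3 ⇒ 0x55007 (P1/RW1/US1/PS0)
  lvl2: tbl 0x55, slot 24 ⇒ 0x59007 (P1/RW1/US1/PS0)
  lvl3: tbl 0x59, slot 22 ⇒ 0x5A007 (P1/RW1/US1/PS0)
  → PA=0x5A234  (4 entries read)
#4 VA=0x18340000EF2 (r,kernel):
  lvl0: tbl 0x34, slot 3 ⇒ 0x5E007 (P1/RW1/US1/PS0)
  lvl1: tbl 0x5E, slot 13 ⇒ 0x60087 (P1/RW1/US1/PS1)
  → PA=0x60EF2 (huge @L1)  (2 entries read)

Entries read for #2: 4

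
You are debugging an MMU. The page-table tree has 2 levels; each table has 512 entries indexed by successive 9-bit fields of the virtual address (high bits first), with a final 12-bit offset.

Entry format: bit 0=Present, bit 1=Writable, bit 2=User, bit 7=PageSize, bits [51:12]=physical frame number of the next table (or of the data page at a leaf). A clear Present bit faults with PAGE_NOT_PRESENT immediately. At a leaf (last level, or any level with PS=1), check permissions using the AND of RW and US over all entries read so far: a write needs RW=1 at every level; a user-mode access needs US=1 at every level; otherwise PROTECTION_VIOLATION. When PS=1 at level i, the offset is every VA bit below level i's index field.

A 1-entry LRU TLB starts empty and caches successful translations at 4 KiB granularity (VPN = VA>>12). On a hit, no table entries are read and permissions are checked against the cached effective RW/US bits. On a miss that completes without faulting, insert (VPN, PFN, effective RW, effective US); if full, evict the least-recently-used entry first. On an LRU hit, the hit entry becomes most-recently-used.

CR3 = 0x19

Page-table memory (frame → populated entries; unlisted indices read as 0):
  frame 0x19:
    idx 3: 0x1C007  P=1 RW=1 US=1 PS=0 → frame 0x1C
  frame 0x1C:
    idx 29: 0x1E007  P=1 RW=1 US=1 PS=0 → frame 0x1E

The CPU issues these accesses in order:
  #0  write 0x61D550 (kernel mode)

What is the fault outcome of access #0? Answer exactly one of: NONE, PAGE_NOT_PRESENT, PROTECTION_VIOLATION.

Walk each access:
#0 VA=0x61D550 (w,kernel):
  L0 @0x19[3] → 0x1C007  P=1,RW=1,US=1,PS=0
  L1 @0x1C[29] → 0x1E007  P=1,RW=1,US=1,PS=0
  → PA=0x1E550  (2 entries read)

Access #0 fault: NONE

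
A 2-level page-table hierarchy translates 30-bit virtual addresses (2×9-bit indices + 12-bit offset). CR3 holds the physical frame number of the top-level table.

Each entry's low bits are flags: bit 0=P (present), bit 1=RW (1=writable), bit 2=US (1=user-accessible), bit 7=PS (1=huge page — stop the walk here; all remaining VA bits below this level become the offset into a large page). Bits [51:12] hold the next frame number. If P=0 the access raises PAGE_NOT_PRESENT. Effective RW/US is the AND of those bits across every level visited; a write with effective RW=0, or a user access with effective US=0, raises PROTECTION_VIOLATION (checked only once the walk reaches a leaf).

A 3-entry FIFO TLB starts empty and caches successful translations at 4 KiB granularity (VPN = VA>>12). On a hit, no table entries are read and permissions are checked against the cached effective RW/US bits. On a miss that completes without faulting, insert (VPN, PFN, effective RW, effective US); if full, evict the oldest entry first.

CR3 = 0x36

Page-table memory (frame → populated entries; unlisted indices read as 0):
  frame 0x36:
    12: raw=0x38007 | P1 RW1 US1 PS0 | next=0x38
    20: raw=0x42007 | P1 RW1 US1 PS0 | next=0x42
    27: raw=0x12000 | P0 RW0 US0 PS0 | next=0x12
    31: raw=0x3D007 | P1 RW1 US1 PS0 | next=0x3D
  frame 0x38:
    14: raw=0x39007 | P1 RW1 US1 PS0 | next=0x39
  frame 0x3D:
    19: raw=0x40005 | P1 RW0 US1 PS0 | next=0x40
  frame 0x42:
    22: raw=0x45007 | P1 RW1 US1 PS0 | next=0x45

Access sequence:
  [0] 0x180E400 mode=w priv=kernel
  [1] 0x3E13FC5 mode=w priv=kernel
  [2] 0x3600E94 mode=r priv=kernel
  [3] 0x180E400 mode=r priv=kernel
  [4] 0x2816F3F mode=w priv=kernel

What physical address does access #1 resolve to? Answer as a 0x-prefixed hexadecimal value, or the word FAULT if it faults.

Walk each access:
#0 VA=0x180E400 (w,kernel):
  L0: frame=0x36 idx=12 entry=0x38007 [P=1 RW=1 US=1 PS=0]
  L1: frame=0x38 idx=14 entry=0x39007 [P=1 RW=1 US=1 PS=0]
  ⇒ phys 0x39400  [2 reads]
#1 VA=0x3E13FC5 (w,kernel):
  L0: frame=0x36 idx=31 entry=0x3D007 [P=1 RW=1 US=1 PS=0]
  L1: frame=0x3D idx=19 entry=0x40005 [P=1 RW=0 US=1 PS=0]
  ✗ PROTECTION_VIOLATION  [2 reads]
#2 VA=0x3600E94 (r,kernel):
  L0: frame=0x36 idx=27 entry=0x12000 [P=0 RW=0 US=0 PS=0]
  ✗ PAGE_NOT_PRESENT  [1 reads]
#3 VA=0x180E400 (r,kernel):
  TLB hit vpn=0x180E → PA=0x39400
#4 VA=0x2816F3F (w,kernel):
  L0: frame=0x36 idx=20 entry=0x42007 [P=1 RW=1 US=1 PS=0]
  L1: frame=0x42 idx=22 entry=0x45007 [P=1 RW=1 US=1 PS=0]
  ⇒ phys 0x45F3F  [2 reads]

Access #1 PA: FAULT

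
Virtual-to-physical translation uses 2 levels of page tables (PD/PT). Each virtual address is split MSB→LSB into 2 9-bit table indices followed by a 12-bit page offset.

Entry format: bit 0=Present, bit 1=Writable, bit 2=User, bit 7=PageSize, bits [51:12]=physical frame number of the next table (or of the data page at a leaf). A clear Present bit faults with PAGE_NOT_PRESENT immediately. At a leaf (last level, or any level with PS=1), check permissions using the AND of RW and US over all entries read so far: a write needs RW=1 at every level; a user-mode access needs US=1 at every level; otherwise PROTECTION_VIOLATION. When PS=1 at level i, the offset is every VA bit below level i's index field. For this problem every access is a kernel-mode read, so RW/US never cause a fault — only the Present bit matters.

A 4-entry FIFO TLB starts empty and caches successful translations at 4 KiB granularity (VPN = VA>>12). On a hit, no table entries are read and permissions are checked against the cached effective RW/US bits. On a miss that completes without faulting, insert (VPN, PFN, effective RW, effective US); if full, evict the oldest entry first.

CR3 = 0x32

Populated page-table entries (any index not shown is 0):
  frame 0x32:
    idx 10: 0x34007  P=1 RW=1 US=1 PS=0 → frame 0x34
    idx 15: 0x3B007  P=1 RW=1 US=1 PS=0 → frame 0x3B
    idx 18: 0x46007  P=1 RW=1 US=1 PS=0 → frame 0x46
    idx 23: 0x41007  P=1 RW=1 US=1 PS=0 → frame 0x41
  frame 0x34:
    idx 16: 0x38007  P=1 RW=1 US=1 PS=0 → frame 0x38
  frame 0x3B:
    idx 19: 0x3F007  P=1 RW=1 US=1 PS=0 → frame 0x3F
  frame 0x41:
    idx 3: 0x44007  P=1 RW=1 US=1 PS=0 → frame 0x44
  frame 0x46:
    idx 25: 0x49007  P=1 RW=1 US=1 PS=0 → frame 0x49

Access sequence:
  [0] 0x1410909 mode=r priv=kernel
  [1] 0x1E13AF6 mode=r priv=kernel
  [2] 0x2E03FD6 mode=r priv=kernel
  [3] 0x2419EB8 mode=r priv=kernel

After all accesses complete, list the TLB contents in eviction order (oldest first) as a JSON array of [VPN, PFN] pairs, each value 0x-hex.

Per-access translation:
#0 VA=0x1410909 (r,kernel):
  L0: frame=0x32 idx=10 entry=0x34007 [P=1 RW=1 US=1 PS=0]
  L1: frame=0x34 idx=16 entry=0x38007 [P=1 RW=1 US=1 PS=0]
  → PA=0x38909  (2 entries read)
#1 VA=0x1E13AF6 (r,kernel):
  L0: frame=0x32 idx=15 entry=0x3B007 [P=1 RW=1 US=1 PS=0]
  L1: frame=0x3B idx=19 entry=0x3F007 [P=1 RW=1 US=1 PS=0]
  → PA=0x3FAF6  (2 entries read)
#2 VA=0x2E03FD6 (r,kernel):
  L0: frame=0x32 idx=23 entry=0x41007 [P=1 RW=1 US=1 PS=0]
  L1: frame=0x41 idx=3 entry=0x44007 [P=1 RW=1 US=1 PS=0]
  → PA=0x44FD6  (2 entries read)
#3 VA=0x2419EB8 (r,kernel):
  L0: frame=0x32 idx=18 entry=0x46007 [P=1 RW=1 US=1 PS=0]
  L1: frame=0x46 idx=25 entry=0x49007 [P=1 RW=1 US=1 PS=0]
  → PA=0x49EB8  (2 entries read)

TLB: [["0x1410", "0x38"], ["0x1E13", "0x3F"], ["0x2E03", "0x44"], ["0x2419", "0x49"]]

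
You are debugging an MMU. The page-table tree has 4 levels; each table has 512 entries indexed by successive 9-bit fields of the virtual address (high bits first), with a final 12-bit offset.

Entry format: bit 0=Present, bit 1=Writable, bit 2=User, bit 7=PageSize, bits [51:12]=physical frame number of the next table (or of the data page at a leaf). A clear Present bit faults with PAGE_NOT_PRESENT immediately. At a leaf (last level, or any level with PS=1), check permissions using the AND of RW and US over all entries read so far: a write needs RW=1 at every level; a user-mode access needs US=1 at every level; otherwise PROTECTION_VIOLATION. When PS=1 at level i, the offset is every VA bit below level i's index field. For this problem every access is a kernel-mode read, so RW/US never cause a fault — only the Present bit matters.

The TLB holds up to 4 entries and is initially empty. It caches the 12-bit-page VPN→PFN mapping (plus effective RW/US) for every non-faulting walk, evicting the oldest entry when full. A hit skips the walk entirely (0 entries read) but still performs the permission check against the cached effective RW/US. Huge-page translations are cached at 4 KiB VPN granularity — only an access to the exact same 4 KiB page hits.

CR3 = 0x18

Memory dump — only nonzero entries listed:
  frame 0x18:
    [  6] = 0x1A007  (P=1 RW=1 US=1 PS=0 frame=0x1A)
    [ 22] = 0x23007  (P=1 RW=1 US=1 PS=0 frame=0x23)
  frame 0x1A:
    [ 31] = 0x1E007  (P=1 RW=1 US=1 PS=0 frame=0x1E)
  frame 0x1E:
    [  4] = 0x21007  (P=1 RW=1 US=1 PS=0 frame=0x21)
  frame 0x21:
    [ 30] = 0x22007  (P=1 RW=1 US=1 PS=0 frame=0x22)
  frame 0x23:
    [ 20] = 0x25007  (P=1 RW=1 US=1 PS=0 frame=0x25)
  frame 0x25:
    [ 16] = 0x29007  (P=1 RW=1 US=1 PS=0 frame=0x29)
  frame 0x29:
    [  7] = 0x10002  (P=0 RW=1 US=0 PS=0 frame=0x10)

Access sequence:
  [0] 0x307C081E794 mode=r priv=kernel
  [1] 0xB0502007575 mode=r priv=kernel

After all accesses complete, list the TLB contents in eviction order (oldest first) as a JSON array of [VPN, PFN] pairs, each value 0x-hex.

Trace:
#0 VA=0x307C081E794 (r,kernel):
  L0 @0x18[6] → 0x1A007  P=1,RW=1,US=1,PS=0
  L1 @0x1A[31] → 0x1E007  P=1,RW=1,US=1,PS=0
  L2 @0x1E[4] → 0x21007  P=1,RW=1,US=1,PS=0
  L3 @0x21[30] → 0x22007  P=1,RW=1,US=1,PS=0
  ⇒ phys 0x22794  [4 reads]
#1 VA=0xB0502007575 (r,kernel):
  L0 @0x18[22] → 0x23007  P=1,RW=1,US=1,PS=0
  L1 @0x23[20] → 0x25007  P=1,RW=1,US=1,PS=0
  L2 @0x25[16] → 0x29007  P=1,RW=1,US=1,PS=0
  L3 @0x29[7] → 0x10002  P=0,RW=1,US=0,PS=0
  ⇒ fault: PAGE_NOT_PRESENT  — 4 lookups

TLB: [["0x307C081E", "0x22"]]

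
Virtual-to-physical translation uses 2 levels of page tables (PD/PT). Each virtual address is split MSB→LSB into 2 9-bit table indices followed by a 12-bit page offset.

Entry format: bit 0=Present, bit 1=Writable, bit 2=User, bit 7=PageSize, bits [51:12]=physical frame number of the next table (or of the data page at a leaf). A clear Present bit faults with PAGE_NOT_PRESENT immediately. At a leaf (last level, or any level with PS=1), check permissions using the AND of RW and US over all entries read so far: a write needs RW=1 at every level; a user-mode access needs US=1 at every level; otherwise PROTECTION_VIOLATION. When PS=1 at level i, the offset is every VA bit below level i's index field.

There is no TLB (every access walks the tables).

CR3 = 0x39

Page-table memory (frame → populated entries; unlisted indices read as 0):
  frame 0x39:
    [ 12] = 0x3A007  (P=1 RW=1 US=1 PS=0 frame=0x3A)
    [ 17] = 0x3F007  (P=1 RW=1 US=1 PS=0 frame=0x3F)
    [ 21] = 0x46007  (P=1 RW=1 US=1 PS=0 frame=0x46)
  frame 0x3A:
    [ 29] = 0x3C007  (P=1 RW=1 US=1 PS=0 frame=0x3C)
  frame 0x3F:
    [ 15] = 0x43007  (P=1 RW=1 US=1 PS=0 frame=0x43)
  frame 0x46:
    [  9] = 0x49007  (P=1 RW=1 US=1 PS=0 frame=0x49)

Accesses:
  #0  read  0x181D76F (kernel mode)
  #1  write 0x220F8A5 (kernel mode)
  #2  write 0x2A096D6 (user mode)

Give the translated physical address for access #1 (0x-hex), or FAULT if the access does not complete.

Trace:
#0 VA=0x181D76F (r,kernel):
  lvl0: tbl 0x39, slot 12 ⇒ 0x3A007 (P1/RW1/US1/PS0)
  lvl1: tbl 0x3A, slot 29 ⇒ 0x3C007 (P1/RW1/US1/PS0)
  ✓ 0x3C76F  — 2 lookups
#1 VA=0x220F8A5 (w,kernel):
  lvl0: tbl 0x39, slot 17 ⇒ 0x3F007 (P1/RW1/US1/PS0)
  lvl1: tbl 0x3F, slot 15 ⇒ 0x43007 (P1/RW1/US1/PS0)
  ✓ 0x438A5  — 2 lookups
#2 VA=0x2A096D6 (w,user):
  lvl0: tbl 0x39, slot 21 ⇒ 0x46007 (P1/RW1/US1/PS0)
  lvl1: tbl 0x46, slot 9 ⇒ 0x49007 (P1/RW1/US1/PS0)
  ✓ 0x496D6  — 2 lookups

Access #1 PA: 0x438A5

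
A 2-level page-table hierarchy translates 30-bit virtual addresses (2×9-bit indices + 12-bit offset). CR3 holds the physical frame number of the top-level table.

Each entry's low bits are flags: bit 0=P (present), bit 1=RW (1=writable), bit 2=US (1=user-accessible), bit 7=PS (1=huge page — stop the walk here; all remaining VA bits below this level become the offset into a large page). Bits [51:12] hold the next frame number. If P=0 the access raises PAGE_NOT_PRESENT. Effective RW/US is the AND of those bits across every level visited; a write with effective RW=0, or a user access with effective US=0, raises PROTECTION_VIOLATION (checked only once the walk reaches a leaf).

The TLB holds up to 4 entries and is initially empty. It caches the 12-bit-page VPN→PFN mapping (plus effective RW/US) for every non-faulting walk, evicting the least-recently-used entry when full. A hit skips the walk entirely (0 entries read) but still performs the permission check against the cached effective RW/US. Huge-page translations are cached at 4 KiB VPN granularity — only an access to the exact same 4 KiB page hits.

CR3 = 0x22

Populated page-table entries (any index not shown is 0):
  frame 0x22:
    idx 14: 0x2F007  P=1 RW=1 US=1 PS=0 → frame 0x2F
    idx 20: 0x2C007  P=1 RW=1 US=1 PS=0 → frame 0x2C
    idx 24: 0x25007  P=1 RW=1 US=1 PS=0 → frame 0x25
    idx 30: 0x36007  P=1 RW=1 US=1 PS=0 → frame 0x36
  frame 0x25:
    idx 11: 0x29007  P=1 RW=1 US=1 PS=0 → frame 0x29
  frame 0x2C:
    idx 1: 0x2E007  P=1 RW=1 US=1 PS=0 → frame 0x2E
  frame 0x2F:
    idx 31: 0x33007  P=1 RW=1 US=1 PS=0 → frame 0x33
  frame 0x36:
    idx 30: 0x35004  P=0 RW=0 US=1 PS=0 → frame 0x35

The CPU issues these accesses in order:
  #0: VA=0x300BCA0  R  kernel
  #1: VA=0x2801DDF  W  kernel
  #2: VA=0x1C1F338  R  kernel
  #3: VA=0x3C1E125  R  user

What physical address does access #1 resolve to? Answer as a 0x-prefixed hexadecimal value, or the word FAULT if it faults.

Trace:
#0 VA=0x300BCA0 (r,kernel):
  lvl0: tbl 0x22, slot 24 ⇒ 0x25007 (P1/RW1/US1/PS0)
  lvl1: tbl 0x25, slot 11 ⇒ 0x29007 (P1/RW1/US1/PS0)
  → PA=0x29CA0  (2 entries read)
#1 VA=0x2801DDF (w,kernel):
  lvl0: tbl 0x22, slot 20 ⇒ 0x2C007 (P1/RW1/US1/PS0)
  lvl1: tbl 0x2C, slot 1 ⇒ 0x2E007 (P1/RW1/US1/PS0)
  → PA=0x2EDDF  (2 entries read)
#2 VA=0x1C1F338 (r,kernel):
  lvl0: tbl 0x22, slot 14 ⇒ 0x2F007 (P1/RW1/US1/PS0)
  lvl1: tbl 0x2F, slot 31 ⇒ 0x33007 (P1/RW1/US1/PS0)
  → PA=0x33338  (2 entries read)
#3 VA=0x3C1E125 (r,user):
  lvl0: tbl 0x22, slot 30 ⇒ 0x36007 (P1/RW1/US1/PS0)
  lvl1: tbl 0x36, slot 30 ⇒ 0x35004 (P0/RW0/US1/PS0)
  → PAGE_NOT_PRESENT  (2 entries read)

Access #1 PA: 0x2EDDF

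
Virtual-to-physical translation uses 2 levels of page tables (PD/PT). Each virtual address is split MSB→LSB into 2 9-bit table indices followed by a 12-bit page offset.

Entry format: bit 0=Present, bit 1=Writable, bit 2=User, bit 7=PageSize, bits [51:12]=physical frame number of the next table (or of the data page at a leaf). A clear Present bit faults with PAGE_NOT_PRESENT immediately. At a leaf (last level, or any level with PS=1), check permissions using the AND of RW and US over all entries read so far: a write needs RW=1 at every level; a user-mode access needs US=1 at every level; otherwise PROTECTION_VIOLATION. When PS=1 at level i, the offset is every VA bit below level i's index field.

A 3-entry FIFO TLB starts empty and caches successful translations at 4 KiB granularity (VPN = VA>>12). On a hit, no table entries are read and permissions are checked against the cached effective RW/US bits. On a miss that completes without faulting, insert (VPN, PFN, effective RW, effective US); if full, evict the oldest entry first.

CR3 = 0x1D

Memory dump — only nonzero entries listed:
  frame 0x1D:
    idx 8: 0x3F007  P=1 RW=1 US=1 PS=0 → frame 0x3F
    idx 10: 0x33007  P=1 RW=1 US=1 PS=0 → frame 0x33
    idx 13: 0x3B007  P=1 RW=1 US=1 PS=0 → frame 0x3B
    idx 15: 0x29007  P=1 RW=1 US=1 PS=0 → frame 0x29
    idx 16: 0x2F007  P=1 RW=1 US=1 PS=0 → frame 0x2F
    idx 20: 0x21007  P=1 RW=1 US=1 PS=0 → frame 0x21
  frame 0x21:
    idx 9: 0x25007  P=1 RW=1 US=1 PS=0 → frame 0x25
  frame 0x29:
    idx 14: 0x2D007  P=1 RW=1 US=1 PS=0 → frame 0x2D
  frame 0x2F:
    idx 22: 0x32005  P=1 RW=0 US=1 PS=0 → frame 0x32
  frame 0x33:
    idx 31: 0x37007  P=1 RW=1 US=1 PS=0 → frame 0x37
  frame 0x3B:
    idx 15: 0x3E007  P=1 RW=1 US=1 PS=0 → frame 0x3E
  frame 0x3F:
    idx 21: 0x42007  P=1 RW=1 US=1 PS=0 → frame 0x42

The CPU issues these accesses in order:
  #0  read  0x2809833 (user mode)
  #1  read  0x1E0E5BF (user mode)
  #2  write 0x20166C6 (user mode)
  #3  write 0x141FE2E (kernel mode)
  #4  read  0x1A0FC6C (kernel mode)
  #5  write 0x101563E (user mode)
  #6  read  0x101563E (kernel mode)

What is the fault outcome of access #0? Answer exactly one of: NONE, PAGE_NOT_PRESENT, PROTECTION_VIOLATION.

Per-access translation:
#0 VA=0x2809833 (r,user):
  [0] read 0x1D idx=20: raw=0x21007 flags P=1 W=1 U=1 S=0
  [1] read 0x21 idx=9: raw=0x25007 flags P=1 W=1 U=1 S=0
  ⇒ phys 0x25833  [2 reads]
#1 VA=0x1E0E5BF (r,user):
  [0] read 0x1D idx=15: raw=0x29007 flags P=1 W=1 U=1 S=0
  [1] read 0x29 idx=14: raw=0x2D007 flags P=1 W=1 U=1 S=0
  ⇒ phys 0x2D5BF  [2 reads]
#2 VA=0x20166C6 (w,user):
  [0] read 0x1D idx=16: raw=0x2F007 flags P=1 W=1 U=1 S=0
  [1] read 0x2F idx=22: raw=0x32005 flags P=1 W=0 U=1 S=0
  ✗ PROTECTION_VIOLATION  [2 reads]
#3 VA=0x141FE2E (w,kernel):
  [0] read 0x1D idx=10: raw=0x33007 flags P=1 W=1 U=1 S=0
  [1] read 0x33 idx=31: raw=0x37007 flags P=1 W=1 U=1 S=0
  ⇒ phys 0x37E2E  [2 reads]
#4 VA=0x1A0FC6C (r,kernel):
  [0] read 0x1D idx=13: raw=0x3B007 flags P=1 W=1 U=1 S=0
  [1] read 0x3B idx=15: raw=0x3E007 flags P=1 W=1 U=1 S=0
  ⇒ phys 0x3EC6C  [2 reads]
#5 VA=0x101563E (w,user):
  [0] read 0x1D idx=8: raw=0x3F007 flags P=1 W=1 U=1 S=0
  [1] read 0x3F idx=21: raw=0x42007 flags P=1 W=1 U=1 S=0
  ⇒ phys 0x4263E  [2 reads]
#6 VA=0x101563E (r,kernel):
  TLB hit vpn=0x1015 → PA=0x4263E

Access #0 fault: NONE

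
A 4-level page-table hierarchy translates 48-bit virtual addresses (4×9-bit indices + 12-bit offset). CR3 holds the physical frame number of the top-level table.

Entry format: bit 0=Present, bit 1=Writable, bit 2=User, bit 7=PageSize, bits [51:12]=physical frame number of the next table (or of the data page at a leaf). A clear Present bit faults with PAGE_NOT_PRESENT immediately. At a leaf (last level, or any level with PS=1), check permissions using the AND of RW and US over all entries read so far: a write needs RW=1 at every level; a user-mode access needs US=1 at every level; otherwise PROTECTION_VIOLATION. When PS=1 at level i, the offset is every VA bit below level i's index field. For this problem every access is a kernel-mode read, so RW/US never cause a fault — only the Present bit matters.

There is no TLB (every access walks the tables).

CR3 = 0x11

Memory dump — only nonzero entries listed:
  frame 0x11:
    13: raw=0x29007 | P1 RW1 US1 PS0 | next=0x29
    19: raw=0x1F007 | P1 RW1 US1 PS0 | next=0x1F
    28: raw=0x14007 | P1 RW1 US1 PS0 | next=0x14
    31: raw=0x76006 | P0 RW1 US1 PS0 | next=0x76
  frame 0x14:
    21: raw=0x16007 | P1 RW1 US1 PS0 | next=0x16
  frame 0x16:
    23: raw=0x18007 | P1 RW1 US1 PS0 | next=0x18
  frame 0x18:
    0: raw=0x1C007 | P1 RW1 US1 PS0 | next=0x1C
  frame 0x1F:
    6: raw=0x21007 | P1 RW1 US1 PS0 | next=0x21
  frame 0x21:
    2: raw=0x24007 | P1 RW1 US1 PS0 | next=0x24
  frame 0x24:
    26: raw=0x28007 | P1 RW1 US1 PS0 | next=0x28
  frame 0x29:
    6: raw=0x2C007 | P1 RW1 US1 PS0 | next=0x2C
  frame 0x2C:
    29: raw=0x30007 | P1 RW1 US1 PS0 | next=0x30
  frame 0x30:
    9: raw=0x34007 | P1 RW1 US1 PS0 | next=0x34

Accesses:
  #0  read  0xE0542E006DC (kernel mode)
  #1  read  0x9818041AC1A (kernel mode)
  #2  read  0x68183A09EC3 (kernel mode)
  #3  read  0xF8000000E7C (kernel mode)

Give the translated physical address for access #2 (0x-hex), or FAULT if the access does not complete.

Walk each access:
#0 VA=0xE0542E006DC (r,kernel):
  L0: frame=0x11 idx=28 entry=0x14007 [P=1 RW=1 US=1 PS=0]
  L1: frame=0x14 idx=21 entry=0x16007 [P=1 RW=1 US=1 PS=0]
  L2: frame=0x16 idx=23 entry=0x18007 [P=1 RW=1 US=1 PS=0]
  L3: frame=0x18 idx=0 entry=0x1C007 [P=1 RW=1 US=1 PS=0]
  → PA=0x1C6DC  (4 entries read)
#1 VA=0x9818041AC1A (r,kernel):
  L0: frame=0x11 idx=19 entry=0x1F007 [P=1 RW=1 US=1 PS=0]
  L1: frame=0x1F idx=6 entry=0x21007 [P=1 RW=1 US=1 PS=0]
  L2: frame=0x21 idx=2 entry=0x24007 [P=1 RW=1 US=1 PS=0]
  L3: frame=0x24 idx=26 entry=0x28007 [P=1 RW=1 US=1 PS=0]
  → PA=0x28C1A  (4 entries read)
#2 VA=0x68183A09EC3 (r,kernel):
  L0: frame=0x11 idx=13 entry=0x29007 [P=1 RW=1 US=1 PS=0]
  L1: frame=0x29 idx=6 entry=0x2C007 [P=1 RW=1 US=1 PS=0]
  L2: frame=0x2C idx=29 entry=0x30007 [P=1 RW=1 US=1 PS=0]
  L3: frame=0x30 idx=9 entry=0x34007 [P=1 RW=1 US=1 PS=0]
  → PA=0x34EC3  (4 entries read)
#3 VA=0xF8000000E7C (r,kernel):
  L0: frame=0x11 idx=31 entry=0x76006 [P=0 RW=1 US=1 PS=0]
  → PAGE_NOT_PRESENT  (1 entries read)

Access #2 PA: 0x34EC3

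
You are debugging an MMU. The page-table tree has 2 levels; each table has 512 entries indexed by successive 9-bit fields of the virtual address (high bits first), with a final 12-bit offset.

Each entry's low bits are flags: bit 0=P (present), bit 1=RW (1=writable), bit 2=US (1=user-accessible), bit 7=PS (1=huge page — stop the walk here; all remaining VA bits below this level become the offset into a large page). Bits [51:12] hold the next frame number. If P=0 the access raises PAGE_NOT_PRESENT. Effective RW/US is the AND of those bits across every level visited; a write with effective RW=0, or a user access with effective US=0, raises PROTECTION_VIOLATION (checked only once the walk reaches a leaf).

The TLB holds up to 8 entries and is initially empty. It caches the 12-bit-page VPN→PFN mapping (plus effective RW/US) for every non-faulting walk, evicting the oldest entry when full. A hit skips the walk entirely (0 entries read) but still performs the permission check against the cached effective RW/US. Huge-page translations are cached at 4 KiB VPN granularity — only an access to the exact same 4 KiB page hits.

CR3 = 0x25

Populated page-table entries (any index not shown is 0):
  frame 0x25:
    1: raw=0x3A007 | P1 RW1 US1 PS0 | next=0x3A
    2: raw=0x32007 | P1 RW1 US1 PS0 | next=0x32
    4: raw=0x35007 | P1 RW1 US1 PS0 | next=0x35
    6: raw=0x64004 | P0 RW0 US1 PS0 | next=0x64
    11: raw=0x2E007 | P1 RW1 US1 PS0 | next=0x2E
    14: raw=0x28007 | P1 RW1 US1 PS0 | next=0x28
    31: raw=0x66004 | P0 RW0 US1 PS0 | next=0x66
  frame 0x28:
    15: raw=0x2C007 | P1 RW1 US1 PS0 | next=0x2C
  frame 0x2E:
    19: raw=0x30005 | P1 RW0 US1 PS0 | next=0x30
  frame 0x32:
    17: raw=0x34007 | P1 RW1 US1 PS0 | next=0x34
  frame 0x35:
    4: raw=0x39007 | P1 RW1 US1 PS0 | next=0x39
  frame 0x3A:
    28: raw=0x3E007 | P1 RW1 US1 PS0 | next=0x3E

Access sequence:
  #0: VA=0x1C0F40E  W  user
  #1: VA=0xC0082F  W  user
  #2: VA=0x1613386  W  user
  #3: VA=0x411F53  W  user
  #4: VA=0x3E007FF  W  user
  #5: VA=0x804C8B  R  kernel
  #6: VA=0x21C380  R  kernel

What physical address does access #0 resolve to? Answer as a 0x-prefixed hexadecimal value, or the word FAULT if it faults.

Walk each access:
#0 VA=0x1C0F40E (w,user):
  [0] read 0x25 idx=14: raw=0x28007 flags P=1 W=1 U=1 S=0
  [1] read 0x28 idx=15: raw=0x2C007 flags P=1 W=1 U=1 S=0
  ⇒ phys 0x2C40E  [2 reads]
#1 VA=0xC0082F (w,user):
  [0] read 0x25 idx=6: raw=0x64004 flags P=0 W=0 U=1 S=0
  → PAGE_NOT_PRESENT  (1 entries read)
#2 VA=0x1613386 (w,user):
  [0] read 0x25 idx=11: raw=0x2E007 flags P=1 W=1 U=1 S=0
  [1] read 0x2E idx=19: raw=0x30005 flags P=1 W=0 U=1 S=0
  → PROTECTION_VIOLATION  (2 entries read)
#3 VA=0x411F53 (w,user):
  [0] read 0x25 idx=2: raw=0x32007 flags P=1 W=1 U=1 S=0
  [1] read 0x32 idx=17: raw=0x34007 flags P=1 W=1 U=1 S=0
  ⇒ phys 0x34F53  [2 reads]
#4 VA=0x3E007FF (w,user):
  [0] read 0x25 idx=31: raw=0x66004 flags P=0 W=0 U=1 S=0
  → PAGE_NOT_PRESENT  (1 entries read)
#5 VA=0x804C8B (r,kernel):
  [0] read 0x25 idx=4: raw=0x35007 flags P=1 W=1 U=1 S=0
  [1] read 0x35 idx=4: raw=0x39007 flags P=1 W=1 U=1 S=0
  ⇒ phys 0x39C8B  [2 reads]
#6 VA=0x21C380 (r,kernel):
  [0] read 0x25 idx=1: raw=0x3A007 flags P=1 W=1 U=1 S=0
  [1] read 0x3A idx=28: raw=0x3E007 flags P=1 W=1 U=1 S=0
  ⇒ phys 0x3E380  [2 reads]

Access #0 PA: 0x2C40E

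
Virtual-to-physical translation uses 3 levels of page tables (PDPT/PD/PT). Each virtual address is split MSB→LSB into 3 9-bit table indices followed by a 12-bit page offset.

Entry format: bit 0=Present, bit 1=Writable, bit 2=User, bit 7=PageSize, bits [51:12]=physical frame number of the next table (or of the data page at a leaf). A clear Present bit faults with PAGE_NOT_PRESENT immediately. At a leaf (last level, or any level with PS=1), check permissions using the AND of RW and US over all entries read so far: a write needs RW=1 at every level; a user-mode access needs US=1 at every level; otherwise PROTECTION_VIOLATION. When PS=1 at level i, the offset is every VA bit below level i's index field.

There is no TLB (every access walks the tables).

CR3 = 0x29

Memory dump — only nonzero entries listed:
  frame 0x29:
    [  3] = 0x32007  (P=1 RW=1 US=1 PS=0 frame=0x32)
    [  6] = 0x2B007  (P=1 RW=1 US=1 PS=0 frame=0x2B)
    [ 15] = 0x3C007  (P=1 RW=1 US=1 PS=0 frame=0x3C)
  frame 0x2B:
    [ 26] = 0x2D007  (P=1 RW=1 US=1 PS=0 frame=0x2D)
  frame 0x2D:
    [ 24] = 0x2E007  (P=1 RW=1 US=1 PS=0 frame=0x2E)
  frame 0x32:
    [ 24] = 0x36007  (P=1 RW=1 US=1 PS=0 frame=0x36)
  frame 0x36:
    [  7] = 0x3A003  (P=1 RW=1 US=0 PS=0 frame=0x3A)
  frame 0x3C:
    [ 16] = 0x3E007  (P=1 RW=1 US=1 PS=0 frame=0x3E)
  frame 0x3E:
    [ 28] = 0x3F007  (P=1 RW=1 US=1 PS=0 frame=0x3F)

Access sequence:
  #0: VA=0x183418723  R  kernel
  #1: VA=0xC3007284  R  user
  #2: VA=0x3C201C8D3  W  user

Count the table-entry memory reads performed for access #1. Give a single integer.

Trace:
#0 VA=0x183418723 (r,kernel):
  lvl0: tbl 0x29, slot 6 ⇒ 0x2B007 (P1/RW1/US1/PS0)
  lvl1: tbl 0x2B, slot 26 ⇒ 0x2D007 (P1/RW1/US1/PS0)
  lvl2: tbl 0x2D, slot 24 ⇒ 0x2E007 (P1/RW1/US1/PS0)
  → PA=0x2E723  (3 entries read)
#1 VA=0xC3007284 (r,user):
  lvl0: tbl 0x29, slot 3 ⇒ 0x32007 (P1/RW1/US1/PS0)
  lvl1: tbl 0x32, slot 24 ⇒ 0x36007 (P1/RW1/US1/PS0)
  lvl2: tbl 0x36, slot 7 ⇒ 0x3A003 (P1/RW1/US0/PS0)
  ✗ PROTECTION_VIOLATION  [3 reads]
#2 VA=0x3C201C8D3 (w,user):
  lvl0: tbl 0x29, slot 15 ⇒ 0x3C007 (P1/RW1/US1/PS0)
  lvl1: tbl 0x3C, slot 16 ⇒ 0x3E007 (P1/RW1/US1/PS0)
  lvl2: tbl 0x3E, slot 28 ⇒ 0x3F007 (P1/RW1/US1/PS0)
  → PA=0x3F8D3  (3 entries read)

Entries read for #1: 3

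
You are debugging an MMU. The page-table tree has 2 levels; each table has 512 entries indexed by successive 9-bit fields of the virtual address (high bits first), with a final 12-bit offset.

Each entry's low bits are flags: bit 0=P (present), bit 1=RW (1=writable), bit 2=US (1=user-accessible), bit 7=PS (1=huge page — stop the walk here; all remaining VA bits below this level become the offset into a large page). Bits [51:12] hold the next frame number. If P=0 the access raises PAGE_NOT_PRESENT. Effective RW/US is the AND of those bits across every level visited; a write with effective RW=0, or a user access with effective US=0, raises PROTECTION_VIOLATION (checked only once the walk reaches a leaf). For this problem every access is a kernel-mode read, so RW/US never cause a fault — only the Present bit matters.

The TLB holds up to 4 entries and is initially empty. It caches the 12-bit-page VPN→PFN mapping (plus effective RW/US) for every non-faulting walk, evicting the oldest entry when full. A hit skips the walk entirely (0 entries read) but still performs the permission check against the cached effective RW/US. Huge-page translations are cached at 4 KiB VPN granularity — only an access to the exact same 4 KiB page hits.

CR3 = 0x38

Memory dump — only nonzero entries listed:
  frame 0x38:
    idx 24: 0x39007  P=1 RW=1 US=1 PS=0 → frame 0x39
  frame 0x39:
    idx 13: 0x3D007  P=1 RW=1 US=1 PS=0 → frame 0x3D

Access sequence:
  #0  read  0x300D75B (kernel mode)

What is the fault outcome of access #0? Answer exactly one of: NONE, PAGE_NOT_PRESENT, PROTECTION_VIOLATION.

Trace:
#0 VA=0x300D75B (r,kernel):
  L0: frame=0x38 idx=24 entry=0x39007 [P=1 RW=1 US=1 PS=0]
  L1: frame=0x39 idx=13 entry=0x3D007 [P=1 RW=1 US=1 PS=0]
  ⇒ phys 0x3D75B  [2 reads]

Access #0 fault: NONE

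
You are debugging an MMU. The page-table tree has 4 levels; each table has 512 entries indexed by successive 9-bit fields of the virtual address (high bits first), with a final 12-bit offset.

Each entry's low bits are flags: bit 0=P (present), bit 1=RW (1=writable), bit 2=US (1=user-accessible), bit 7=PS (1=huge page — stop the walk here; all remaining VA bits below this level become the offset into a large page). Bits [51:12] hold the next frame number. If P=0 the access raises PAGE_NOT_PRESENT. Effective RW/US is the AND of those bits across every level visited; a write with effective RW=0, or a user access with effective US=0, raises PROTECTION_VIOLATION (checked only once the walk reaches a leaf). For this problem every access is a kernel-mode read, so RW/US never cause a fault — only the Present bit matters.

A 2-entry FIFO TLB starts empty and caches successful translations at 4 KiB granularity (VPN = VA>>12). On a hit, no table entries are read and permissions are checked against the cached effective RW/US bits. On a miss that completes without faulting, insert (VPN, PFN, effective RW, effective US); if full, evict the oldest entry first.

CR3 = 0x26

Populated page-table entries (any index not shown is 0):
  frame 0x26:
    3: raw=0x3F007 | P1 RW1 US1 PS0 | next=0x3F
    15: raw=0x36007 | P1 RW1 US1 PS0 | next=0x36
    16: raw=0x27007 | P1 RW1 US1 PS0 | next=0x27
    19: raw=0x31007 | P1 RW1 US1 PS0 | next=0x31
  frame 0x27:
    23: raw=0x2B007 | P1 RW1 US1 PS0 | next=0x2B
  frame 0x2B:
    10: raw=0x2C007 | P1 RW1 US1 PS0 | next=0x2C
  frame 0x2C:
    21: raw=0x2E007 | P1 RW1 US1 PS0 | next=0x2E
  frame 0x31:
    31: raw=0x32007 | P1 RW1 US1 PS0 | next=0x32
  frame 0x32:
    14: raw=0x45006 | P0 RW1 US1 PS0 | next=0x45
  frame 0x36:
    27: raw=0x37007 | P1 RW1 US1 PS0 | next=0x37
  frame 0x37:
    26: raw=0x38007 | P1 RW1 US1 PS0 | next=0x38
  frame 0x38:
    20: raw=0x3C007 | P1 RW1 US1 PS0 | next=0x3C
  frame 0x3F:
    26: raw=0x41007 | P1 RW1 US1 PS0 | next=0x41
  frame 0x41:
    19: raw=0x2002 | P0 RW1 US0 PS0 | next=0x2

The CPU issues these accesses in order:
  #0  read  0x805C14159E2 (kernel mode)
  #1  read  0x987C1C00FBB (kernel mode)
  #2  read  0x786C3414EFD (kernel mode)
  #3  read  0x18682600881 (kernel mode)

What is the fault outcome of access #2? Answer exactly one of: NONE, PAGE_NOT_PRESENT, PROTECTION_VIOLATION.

Trace:
#0 VA=0x805C14159E2 (r,kernel):
  [0] read 0x26 idx=16: raw=0x27007 flags P=1 W=1 U=1 S=0
  [1] read 0x27 idx=23: raw=0x2B007 flags P=1 W=1 U=1 S=0
  [2] read 0x2B idx=10: raw=0x2C007 flags P=1 W=1 U=1 S=0
  [3] read 0x2C idx=21: raw=0x2E007 flags P=1 W=1 U=1 S=0
  → PA=0x2E9E2  (4 entries read)
#1 VA=0x987C1C00FBB (r,kernel):
  [0] read 0x26 idx=19: raw=0x31007 flags P=1 W=1 U=1 S=0
  [1] read 0x31 idx=31: raw=0x32007 flags P=1 W=1 U=1 S=0
  [2] read 0x32 idx=14: raw=0x45006 flags P=0 W=1 U=1 S=0
  → PAGE_NOT_PRESENT  (3 entries read)
#2 VA=0x786C3414EFD (r,kernel):
  [0] read 0x26 idx=15: raw=0x36007 flags P=1 W=1 U=1 S=0
  [1] read 0x36 idx=27: raw=0x37007 flags P=1 W=1 U=1 S=0
  [2] read 0x37 idx=26: raw=0x38007 flags P=1 W=1 U=1 S=0
  [3] read 0x38 idx=20: raw=0x3C007 flags P=1 W=1 U=1 S=0
  → PA=0x3CEFD  (4 entries read)
#3 VA=0x18682600881 (r,kernel):
  [0] read 0x26 idx=3: raw=0x3F007 flags P=1 W=1 U=1 S=0
  [1] read 0x3F idx=26: raw=0x41007 flags P=1 W=1 U=1 S=0
  [2] read 0x41 idx=19: raw=0x2002 flags P=0 W=1 U=0 S=0
  → PAGE_NOT_PRESENT  (3 entries read)

Access #2 fault: NONE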